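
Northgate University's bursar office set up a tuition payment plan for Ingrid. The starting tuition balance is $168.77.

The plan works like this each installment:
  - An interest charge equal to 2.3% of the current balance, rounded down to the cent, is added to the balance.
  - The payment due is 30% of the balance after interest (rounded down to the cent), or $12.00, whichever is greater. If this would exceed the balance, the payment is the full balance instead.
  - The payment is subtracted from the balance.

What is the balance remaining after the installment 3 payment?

# | Opening | Interest | Payment | End bal
1 | $168.77 | $3.88 | $51.79 | $120.86
2 | $120.86 | $2.77 | $37.08 | $86.55
3 | $86.55 | $1.99 | $26.56 | $61.98

$61.98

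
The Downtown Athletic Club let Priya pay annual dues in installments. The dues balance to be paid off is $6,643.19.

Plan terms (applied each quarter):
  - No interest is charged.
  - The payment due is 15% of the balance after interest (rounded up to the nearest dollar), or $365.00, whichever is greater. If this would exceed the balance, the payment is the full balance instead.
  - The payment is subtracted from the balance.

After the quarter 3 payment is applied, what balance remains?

Quarter 1: opening $6,643.19; payment $997.00; balance $5,646.19
Quarter 2: opening $5,646.19; payment $847.00; balance $4,799.19
Quarter 3: opening $4,799.19; payment $720.00; balance $4,079.19

$4,079.19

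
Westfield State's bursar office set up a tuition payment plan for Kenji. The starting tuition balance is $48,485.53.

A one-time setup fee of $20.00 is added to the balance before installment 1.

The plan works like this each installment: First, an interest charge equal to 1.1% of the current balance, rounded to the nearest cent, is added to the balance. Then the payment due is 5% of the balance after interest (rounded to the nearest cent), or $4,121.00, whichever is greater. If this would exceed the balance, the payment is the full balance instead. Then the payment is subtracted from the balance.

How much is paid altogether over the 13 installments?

Installment 1: opening $48,505.53; interest $533.56 → $49,039.09; payment $4,121.00; balance $44,918.09
Installment 2: opening $44,918.09; interest $494.10 → $45,412.19; payment $4,121.00; balance $41,291.19
Installment 3: opening $41,291.19; interest $454.20 → $41,745.39; payment $4,121.00; balance $37,624.39
Installment 4: opening $37,624.39; interest $413.87 → $38,038.26; payment $4,121.00; balance $33,917.26
Installment 5: opening $33,917.26; interest $373.09 → $34,290.35; payment $4,121.00; balance $30,169.35
Installment 6: opening $30,169.35; interest $331.86 → $30,501.21; payment $4,121.00; balance $26,380.21
Installment 7: opening $26,380.21; interest $290.18 → $26,670.39; payment $4,121.00; balance $22,549.39
Installment 8: opening $22,549.39; interest $248.04 → $22,797.43; payment $4,121.00; balance $18,676.43
Installment 9: opening $18,676.43; interest $205.44 → $18,881.87; payment $4,121.00; balance $14,760.87
Installment 10: opening $14,760.87; interest $162.37 → $14,923.24; payment $4,121.00; balance $10,802.24
Installment 11: opening $10,802.24; interest $118.82 → $10,921.06; payment $4,121.00; balance $6,800.06
Installment 12: opening $6,800.06; interest $74.80 → $6,874.86; payment $4,121.00; balance $2,753.86
Installment 13: opening $2,753.86; interest $30.29 → $2,784.15; payment $2,784.15; balance $0.00
Total paid: $52,236.15

$52,236.15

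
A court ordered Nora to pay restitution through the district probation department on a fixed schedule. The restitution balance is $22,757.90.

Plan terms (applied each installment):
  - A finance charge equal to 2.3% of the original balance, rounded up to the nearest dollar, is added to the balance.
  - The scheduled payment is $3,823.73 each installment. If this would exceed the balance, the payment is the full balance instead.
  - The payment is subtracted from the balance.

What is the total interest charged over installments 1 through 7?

Installment 1: opening $22,757.90; interest $524.00 → $23,281.90; payment $3,823.73; balance $19,458.17
Installment 2: opening $19,458.17; interest $524.00 → $19,982.17; payment $3,823.73; balance $16,158.44
Installment 3: opening $16,158.44; interest $524.00 → $16,682.44; payment $3,823.73; balance $12,858.71
Installment 4: opening $12,858.71; interest $524.00 → $13,382.71; payment $3,823.73; balance $9,558.98
Installment 5: opening $9,558.98; interest $524.00 → $10,082.98; payment $3,823.73; balance $6,259.25
Installment 6: opening $6,259.25; interest $524.00 → $6,783.25; payment $3,823.73; balance $2,959.52
Installment 7: opening $2,959.52; interest $524.00 → $3,483.52; payment $3,483.52; balance $0.00
Total interest: $524.00 + $524.00 + $524.00 + $524.00 + $524.00 + $524.00 + $524.00 = $3,668.00

$3,668.00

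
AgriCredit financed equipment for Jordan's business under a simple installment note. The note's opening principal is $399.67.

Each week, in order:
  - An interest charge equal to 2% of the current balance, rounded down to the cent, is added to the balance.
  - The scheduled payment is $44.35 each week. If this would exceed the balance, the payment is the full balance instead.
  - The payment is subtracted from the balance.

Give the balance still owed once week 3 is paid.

Week 1: $399.67 +$7.99 interest = $407.66; pay $44.35 → $363.31
Week 2: $363.31 +$7.26 interest = $370.57; pay $44.35 → $326.22
Week 3: $326.22 +$6.52 interest = $332.74; pay $44.35 → $288.39

$288.39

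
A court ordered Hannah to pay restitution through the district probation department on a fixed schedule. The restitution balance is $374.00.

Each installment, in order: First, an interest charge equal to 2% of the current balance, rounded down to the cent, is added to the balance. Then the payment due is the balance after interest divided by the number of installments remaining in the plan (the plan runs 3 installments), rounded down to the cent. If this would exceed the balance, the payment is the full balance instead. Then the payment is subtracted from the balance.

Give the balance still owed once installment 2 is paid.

# | Opening | Interest | Payment | End bal
1 | $374.00 | $7.48 | $127.16 | $254.32
2 | $254.32 | $5.08 | $129.70 | $129.70

$129.70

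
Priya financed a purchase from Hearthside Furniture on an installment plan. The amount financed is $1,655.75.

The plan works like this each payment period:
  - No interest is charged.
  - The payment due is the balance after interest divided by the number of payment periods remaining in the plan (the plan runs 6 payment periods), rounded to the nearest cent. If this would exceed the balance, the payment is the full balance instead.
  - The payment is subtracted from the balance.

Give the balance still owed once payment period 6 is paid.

$0.00

Payment period 1: $1,655.75 − $275.96 → $1,379.79
Payment period 2: $1,379.79 − $275.96 → $1,103.83
Payment period 3: $1,103.83 − $275.96 → $827.87
Payment period 4: $827.87 − $275.96 → $551.91
Payment period 5: $551.91 − $275.96 → $275.95
Payment period 6: $275.95 − $275.95 → $0.00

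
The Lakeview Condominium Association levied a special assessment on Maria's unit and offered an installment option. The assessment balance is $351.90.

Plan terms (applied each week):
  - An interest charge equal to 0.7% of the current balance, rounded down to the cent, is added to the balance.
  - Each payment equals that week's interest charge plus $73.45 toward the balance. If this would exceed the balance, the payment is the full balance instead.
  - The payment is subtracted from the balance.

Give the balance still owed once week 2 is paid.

# | Opening | Interest | Payment | End bal
1 | $351.90 | $2.46 | $75.91 | $278.45
2 | $278.45 | $1.94 | $75.39 | $205.00

$205.00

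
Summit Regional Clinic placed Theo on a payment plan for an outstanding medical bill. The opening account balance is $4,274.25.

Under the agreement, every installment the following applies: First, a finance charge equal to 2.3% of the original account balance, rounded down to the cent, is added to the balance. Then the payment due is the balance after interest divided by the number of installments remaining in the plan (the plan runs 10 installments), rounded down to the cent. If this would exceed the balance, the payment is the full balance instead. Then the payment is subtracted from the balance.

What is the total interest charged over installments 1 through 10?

$983.00

Installment 1: opening $4,274.25; interest $98.30 → $4,372.55; payment $437.25; balance $3,935.30
Installment 2: opening $3,935.30; interest $98.30 → $4,033.60; payment $448.17; balance $3,585.43
Installment 3: opening $3,585.43; interest $98.30 → $3,683.73; payment $460.46; balance $3,223.27
Installment 4: opening $3,223.27; interest $98.30 → $3,321.57; payment $474.51; balance $2,847.06
Installment 5: opening $2,847.06; interest $98.30 → $2,945.36; payment $490.89; balance $2,454.47
Installment 6: opening $2,454.47; interest $98.30 → $2,552.77; payment $510.55; balance $2,042.22
Installment 7: opening $2,042.22; interest $98.30 → $2,140.52; payment $535.13; balance $1,605.39
Installment 8: opening $1,605.39; interest $98.30 → $1,703.69; payment $567.89; balance $1,135.80
Installment 9: opening $1,135.80; interest $98.30 → $1,234.10; payment $617.05; balance $617.05
Installment 10: opening $617.05; interest $98.30 → $715.35; payment $715.35; balance $0.00
Total interest: $98.30 + $98.30 + $98.30 + $98.30 + $98.30 + $98.30 + $98.30 + $98.30 + $98.30 + $98.30 = $983.00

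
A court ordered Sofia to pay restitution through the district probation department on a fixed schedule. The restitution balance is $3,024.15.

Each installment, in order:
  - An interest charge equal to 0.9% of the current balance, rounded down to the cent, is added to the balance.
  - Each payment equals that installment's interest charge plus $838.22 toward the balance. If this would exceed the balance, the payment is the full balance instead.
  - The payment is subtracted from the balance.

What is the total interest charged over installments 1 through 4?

$63.58

Installment 1: $3,024.15 +$27.21 interest = $3,051.36; pay $865.43 → $2,185.93
Installment 2: $2,185.93 +$19.67 interest = $2,205.60; pay $857.89 → $1,347.71
Installment 3: $1,347.71 +$12.12 interest = $1,359.83; pay $850.34 → $509.49
Installment 4: $509.49 +$4.58 interest = $514.07; pay $514.07 → $0.00
Total interest: $27.21 + $19.67 + $12.12 + $4.58 = $63.58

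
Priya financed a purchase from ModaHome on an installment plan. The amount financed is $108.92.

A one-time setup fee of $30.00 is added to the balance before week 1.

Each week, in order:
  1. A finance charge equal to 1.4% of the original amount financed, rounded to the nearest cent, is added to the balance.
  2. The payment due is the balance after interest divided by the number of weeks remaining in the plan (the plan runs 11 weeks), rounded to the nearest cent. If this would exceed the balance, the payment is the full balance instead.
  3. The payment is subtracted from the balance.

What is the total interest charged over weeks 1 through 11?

Week 1: opening $138.92; interest $1.52 → $140.44; payment $12.77; balance $127.67
Week 2: opening $127.67; interest $1.52 → $129.19; payment $12.92; balance $116.27
Week 3: opening $116.27; interest $1.52 → $117.79; payment $13.09; balance $104.70
Week 4: opening $104.70; interest $1.52 → $106.22; payment $13.28; balance $92.94
Week 5: opening $92.94; interest $1.52 → $94.46; payment $13.49; balance $80.97
Week 6: opening $80.97; interest $1.52 → $82.49; payment $13.75; balance $68.74
Week 7: opening $68.74; interest $1.52 → $70.26; payment $14.05; balance $56.21
Week 8: opening $56.21; interest $1.52 → $57.73; payment $14.43; balance $43.30
Week 9: opening $43.30; interest $1.52 → $44.82; payment $14.94; balance $29.88
Week 10: opening $29.88; interest $1.52 → $31.40; payment $15.70; balance $15.70
Week 11: opening $15.70; interest $1.52 → $17.22; payment $17.22; balance $0.00
Total interest: $1.52 + $1.52 + $1.52 + $1.52 + $1.52 + $1.52 + $1.52 + $1.52 + $1.52 + $1.52 + $1.52 = $16.72

$16.72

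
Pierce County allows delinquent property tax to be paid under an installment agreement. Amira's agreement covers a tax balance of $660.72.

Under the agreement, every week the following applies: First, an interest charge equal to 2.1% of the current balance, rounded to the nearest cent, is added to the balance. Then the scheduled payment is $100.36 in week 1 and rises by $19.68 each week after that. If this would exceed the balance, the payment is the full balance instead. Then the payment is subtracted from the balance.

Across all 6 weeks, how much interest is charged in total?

$46.83

Week 1: opening $660.72; interest $13.88 → $674.60; payment $100.36; balance $574.24
Week 2: opening $574.24; interest $12.06 → $586.30; payment $120.04; balance $466.26
Week 3: opening $466.26; interest $9.79 → $476.05; payment $139.72; balance $336.33
Week 4: opening $336.33; interest $7.06 → $343.39; payment $159.40; balance $183.99
Week 5: opening $183.99; interest $3.86 → $187.85; payment $179.08; balance $8.77
Week 6: opening $8.77; interest $0.18 → $8.95; payment $8.95; balance $0.00
Total interest: $13.88 + $12.06 + $9.79 + $7.06 + $3.86 + $0.18 = $46.83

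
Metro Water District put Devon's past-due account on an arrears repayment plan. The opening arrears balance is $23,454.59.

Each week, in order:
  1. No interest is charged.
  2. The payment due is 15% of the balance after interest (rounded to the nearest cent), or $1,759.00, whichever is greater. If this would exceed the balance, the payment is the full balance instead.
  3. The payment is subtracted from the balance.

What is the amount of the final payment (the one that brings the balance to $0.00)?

$1,611.92

Week 1: $23,454.59 − $3,518.19 → $19,936.40
Week 2: $19,936.40 − $2,990.46 → $16,945.94
Week 3: $16,945.94 − $2,541.89 → $14,404.05
Week 4: $14,404.05 − $2,160.61 → $12,243.44
Week 5: $12,243.44 − $1,836.52 → $10,406.92
Week 6: $10,406.92 − $1,759.00 → $8,647.92
Week 7: $8,647.92 − $1,759.00 → $6,888.92
Week 8: $6,888.92 − $1,759.00 → $5,129.92
Week 9: $5,129.92 − $1,759.00 → $3,370.92
Week 10: $3,370.92 − $1,759.00 → $1,611.92
Week 11: $1,611.92 − $1,611.92 → $0.00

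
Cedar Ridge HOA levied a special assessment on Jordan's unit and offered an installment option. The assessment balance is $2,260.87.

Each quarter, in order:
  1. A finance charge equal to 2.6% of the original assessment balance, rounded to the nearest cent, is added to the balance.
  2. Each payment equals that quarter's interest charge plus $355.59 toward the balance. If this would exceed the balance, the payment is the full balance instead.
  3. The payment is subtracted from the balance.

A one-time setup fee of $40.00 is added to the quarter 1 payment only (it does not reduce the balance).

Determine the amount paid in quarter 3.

$414.37

# | Opening | Interest | Payment | Fee | End bal
1 | $2,260.87 | $58.78 | $414.37 | $40.00 | $1,905.28
2 | $1,905.28 | $58.78 | $414.37 | — | $1,549.69
3 | $1,549.69 | $58.78 | $414.37 | — | $1,194.10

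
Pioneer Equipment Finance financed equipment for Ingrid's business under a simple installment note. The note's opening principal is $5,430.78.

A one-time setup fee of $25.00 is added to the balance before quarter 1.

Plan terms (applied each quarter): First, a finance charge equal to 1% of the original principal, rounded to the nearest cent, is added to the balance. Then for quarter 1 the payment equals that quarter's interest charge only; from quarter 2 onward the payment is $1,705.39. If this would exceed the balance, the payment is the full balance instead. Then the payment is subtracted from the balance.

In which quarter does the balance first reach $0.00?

Quarter 1: opening $5,455.78; interest $54.31 → $5,510.09; payment $54.31; balance $5,455.78
Quarter 2: opening $5,455.78; interest $54.31 → $5,510.09; payment $1,705.39; balance $3,804.70
Quarter 3: opening $3,804.70; interest $54.31 → $3,859.01; payment $1,705.39; balance $2,153.62
Quarter 4: opening $2,153.62; interest $54.31 → $2,207.93; payment $1,705.39; balance $502.54
Quarter 5: opening $502.54; interest $54.31 → $556.85; payment $556.85; balance $0.00
Balance reaches $0.00 in quarter 5.

5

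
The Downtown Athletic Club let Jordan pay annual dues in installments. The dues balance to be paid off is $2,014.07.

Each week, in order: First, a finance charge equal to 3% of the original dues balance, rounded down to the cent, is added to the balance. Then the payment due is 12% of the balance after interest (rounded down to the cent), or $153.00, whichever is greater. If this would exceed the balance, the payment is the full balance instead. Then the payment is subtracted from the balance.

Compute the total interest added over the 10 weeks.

# | Opening | Interest | Payment | End bal
1 | $2,014.07 | $60.42 | $248.93 | $1,825.56
2 | $1,825.56 | $60.42 | $226.31 | $1,659.67
3 | $1,659.67 | $60.42 | $206.41 | $1,513.68
4 | $1,513.68 | $60.42 | $188.89 | $1,385.21
5 | $1,385.21 | $60.42 | $173.47 | $1,272.16
6 | $1,272.16 | $60.42 | $159.90 | $1,172.68
7 | $1,172.68 | $60.42 | $153.00 | $1,080.10
8 | $1,080.10 | $60.42 | $153.00 | $987.52
9 | $987.52 | $60.42 | $153.00 | $894.94
10 | $894.94 | $60.42 | $153.00 | $802.36
Total interest: $60.42 + $60.42 + $60.42 + $60.42 + $60.42 + $60.42 + $60.42 + $60.42 + $60.42 + $60.42 = $604.20

$604.20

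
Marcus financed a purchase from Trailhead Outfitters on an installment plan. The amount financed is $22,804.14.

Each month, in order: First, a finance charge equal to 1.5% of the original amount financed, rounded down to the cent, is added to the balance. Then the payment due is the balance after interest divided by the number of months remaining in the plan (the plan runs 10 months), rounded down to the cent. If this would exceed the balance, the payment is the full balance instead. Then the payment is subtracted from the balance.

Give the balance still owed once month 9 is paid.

Month 1: opening $22,804.14; interest $342.06 → $23,146.20; payment $2,314.62; balance $20,831.58
Month 2: opening $20,831.58; interest $342.06 → $21,173.64; payment $2,352.62; balance $18,821.02
Month 3: opening $18,821.02; interest $342.06 → $19,163.08; payment $2,395.38; balance $16,767.70
Month 4: opening $16,767.70; interest $342.06 → $17,109.76; payment $2,444.25; balance $14,665.51
Month 5: opening $14,665.51; interest $342.06 → $15,007.57; payment $2,501.26; balance $12,506.31
Month 6: opening $12,506.31; interest $342.06 → $12,848.37; payment $2,569.67; balance $10,278.70
Month 7: opening $10,278.70; interest $342.06 → $10,620.76; payment $2,655.19; balance $7,965.57
Month 8: opening $7,965.57; interest $342.06 → $8,307.63; payment $2,769.21; balance $5,538.42
Month 9: opening $5,538.42; interest $342.06 → $5,880.48; payment $2,940.24; balance $2,940.24

$2,940.24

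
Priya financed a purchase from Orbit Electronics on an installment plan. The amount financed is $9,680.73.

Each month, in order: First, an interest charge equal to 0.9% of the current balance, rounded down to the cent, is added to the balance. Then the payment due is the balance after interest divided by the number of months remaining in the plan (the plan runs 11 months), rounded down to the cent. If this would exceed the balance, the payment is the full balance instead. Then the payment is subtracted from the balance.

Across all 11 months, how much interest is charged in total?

# | Opening | Interest | Payment | End bal
1 | $9,680.73 | $87.12 | $887.98 | $8,879.87
2 | $8,879.87 | $79.91 | $895.97 | $8,063.81
3 | $8,063.81 | $72.57 | $904.04 | $7,232.34
4 | $7,232.34 | $65.09 | $912.17 | $6,385.26
5 | $6,385.26 | $57.46 | $920.38 | $5,522.34
6 | $5,522.34 | $49.70 | $928.67 | $4,643.37
7 | $4,643.37 | $41.79 | $937.03 | $3,748.13
8 | $3,748.13 | $33.73 | $945.46 | $2,836.40
9 | $2,836.40 | $25.52 | $953.97 | $1,907.95
10 | $1,907.95 | $17.17 | $962.56 | $962.56
11 | $962.56 | $8.66 | $971.22 | $0.00
Total interest: $87.12 + $79.91 + $72.57 + $65.09 + $57.46 + $49.70 + $41.79 + $33.73 + $25.52 + $17.17 + $8.66 = $538.72

$538.72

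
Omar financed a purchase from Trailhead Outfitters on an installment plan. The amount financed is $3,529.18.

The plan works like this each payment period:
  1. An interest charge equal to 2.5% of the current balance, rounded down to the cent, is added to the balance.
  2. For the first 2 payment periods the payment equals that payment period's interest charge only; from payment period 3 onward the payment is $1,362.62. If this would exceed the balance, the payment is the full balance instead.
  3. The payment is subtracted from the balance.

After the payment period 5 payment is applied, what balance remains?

$0.00

Payment period 1: opening $3,529.18; interest $88.22 → $3,617.40; payment $88.22; balance $3,529.18
Payment period 2: opening $3,529.18; interest $88.22 → $3,617.40; payment $88.22; balance $3,529.18
Payment period 3: opening $3,529.18; interest $88.22 → $3,617.40; payment $1,362.62; balance $2,254.78
Payment period 4: opening $2,254.78; interest $56.36 → $2,311.14; payment $1,362.62; balance $948.52
Payment period 5: opening $948.52; interest $23.71 → $972.23; payment $972.23; balance $0.00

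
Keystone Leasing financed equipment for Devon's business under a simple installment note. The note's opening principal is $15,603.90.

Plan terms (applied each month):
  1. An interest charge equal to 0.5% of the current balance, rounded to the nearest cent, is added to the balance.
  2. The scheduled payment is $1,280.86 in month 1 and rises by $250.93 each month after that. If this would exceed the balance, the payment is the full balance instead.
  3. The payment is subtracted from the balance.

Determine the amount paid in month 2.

$1,531.79

Month 1: $15,603.90 +$78.02 interest = $15,681.92; pay $1,280.86 → $14,401.06
Month 2: $14,401.06 +$72.01 interest = $14,473.07; pay $1,531.79 → $12,941.28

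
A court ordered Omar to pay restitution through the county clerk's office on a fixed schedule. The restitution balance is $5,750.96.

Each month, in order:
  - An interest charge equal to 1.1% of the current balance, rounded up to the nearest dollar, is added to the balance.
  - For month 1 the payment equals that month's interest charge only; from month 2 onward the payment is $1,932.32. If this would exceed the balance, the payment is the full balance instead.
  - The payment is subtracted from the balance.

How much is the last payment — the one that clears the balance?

$84.00

Month 1: $5,750.96 +$64.00 interest = $5,814.96; pay $64.00 → $5,750.96
Month 2: $5,750.96 +$64.00 interest = $5,814.96; pay $1,932.32 → $3,882.64
Month 3: $3,882.64 +$43.00 interest = $3,925.64; pay $1,932.32 → $1,993.32
Month 4: $1,993.32 +$22.00 interest = $2,015.32; pay $1,932.32 → $83.00
Month 5: $83.00 +$1.00 interest = $84.00; pay $84.00 → $0.00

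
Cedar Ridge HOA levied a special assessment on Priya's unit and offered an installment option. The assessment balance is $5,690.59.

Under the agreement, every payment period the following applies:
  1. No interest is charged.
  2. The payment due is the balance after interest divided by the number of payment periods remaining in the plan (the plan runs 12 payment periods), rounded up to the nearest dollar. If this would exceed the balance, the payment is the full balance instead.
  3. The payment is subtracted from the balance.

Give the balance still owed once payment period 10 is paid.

Payment period 1: opening $5,690.59; payment $475.00; balance $5,215.59
Payment period 2: opening $5,215.59; payment $475.00; balance $4,740.59
Payment period 3: opening $4,740.59; payment $475.00; balance $4,265.59
Payment period 4: opening $4,265.59; payment $474.00; balance $3,791.59
Payment period 5: opening $3,791.59; payment $474.00; balance $3,317.59
Payment period 6: opening $3,317.59; payment $474.00; balance $2,843.59
Payment period 7: opening $2,843.59; payment $474.00; balance $2,369.59
Payment period 8: opening $2,369.59; payment $474.00; balance $1,895.59
Payment period 9: opening $1,895.59; payment $474.00; balance $1,421.59
Payment period 10: opening $1,421.59; payment $474.00; balance $947.59

$947.59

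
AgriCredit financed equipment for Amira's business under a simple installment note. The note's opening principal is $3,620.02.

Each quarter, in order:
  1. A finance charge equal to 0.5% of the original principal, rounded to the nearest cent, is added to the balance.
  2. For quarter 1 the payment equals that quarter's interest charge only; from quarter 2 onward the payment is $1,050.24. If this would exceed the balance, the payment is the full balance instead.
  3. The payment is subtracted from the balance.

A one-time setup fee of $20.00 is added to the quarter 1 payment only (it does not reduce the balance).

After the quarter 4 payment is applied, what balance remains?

# | Opening | Interest | Payment | Fee | End bal
1 | $3,620.02 | $18.10 | $18.10 | $20.00 | $3,620.02
2 | $3,620.02 | $18.10 | $1,050.24 | — | $2,587.88
3 | $2,587.88 | $18.10 | $1,050.24 | — | $1,555.74
4 | $1,555.74 | $18.10 | $1,050.24 | — | $523.60

$523.60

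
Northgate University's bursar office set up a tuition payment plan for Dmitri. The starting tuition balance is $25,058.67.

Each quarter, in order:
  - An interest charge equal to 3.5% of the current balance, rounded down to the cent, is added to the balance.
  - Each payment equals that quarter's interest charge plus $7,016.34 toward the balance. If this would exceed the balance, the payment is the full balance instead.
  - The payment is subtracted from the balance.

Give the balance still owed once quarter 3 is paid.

Quarter 1: $25,058.67 +$877.05 interest = $25,935.72; pay $7,893.39 → $18,042.33
Quarter 2: $18,042.33 +$631.48 interest = $18,673.81; pay $7,647.82 → $11,025.99
Quarter 3: $11,025.99 +$385.90 interest = $11,411.89; pay $7,402.24 → $4,009.65

$4,009.65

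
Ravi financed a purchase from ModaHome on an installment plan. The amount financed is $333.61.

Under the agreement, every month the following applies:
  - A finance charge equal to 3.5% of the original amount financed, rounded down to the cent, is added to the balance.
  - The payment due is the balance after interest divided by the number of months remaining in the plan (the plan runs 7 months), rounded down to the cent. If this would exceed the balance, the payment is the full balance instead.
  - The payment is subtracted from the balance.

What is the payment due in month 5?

$60.41

# | Opening | Interest | Payment | End bal
1 | $333.61 | $11.67 | $49.32 | $295.96
2 | $295.96 | $11.67 | $51.27 | $256.36
3 | $256.36 | $11.67 | $53.60 | $214.43
4 | $214.43 | $11.67 | $56.52 | $169.58
5 | $169.58 | $11.67 | $60.41 | $120.84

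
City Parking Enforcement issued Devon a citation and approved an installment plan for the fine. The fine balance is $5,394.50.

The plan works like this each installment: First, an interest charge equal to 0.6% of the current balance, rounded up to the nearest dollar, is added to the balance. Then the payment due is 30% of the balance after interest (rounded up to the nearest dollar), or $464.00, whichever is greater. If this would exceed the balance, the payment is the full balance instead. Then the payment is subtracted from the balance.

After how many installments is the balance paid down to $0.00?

7

Installment 1: $5,394.50 +$33.00 interest = $5,427.50; pay $1,629.00 → $3,798.50
Installment 2: $3,798.50 +$23.00 interest = $3,821.50; pay $1,147.00 → $2,674.50
Installment 3: $2,674.50 +$17.00 interest = $2,691.50; pay $808.00 → $1,883.50
Installment 4: $1,883.50 +$12.00 interest = $1,895.50; pay $569.00 → $1,326.50
Installment 5: $1,326.50 +$8.00 interest = $1,334.50; pay $464.00 → $870.50
Installment 6: $870.50 +$6.00 interest = $876.50; pay $464.00 → $412.50
Installment 7: $412.50 +$3.00 interest = $415.50; pay $415.50 → $0.00
Balance reaches $0.00 in installment 7.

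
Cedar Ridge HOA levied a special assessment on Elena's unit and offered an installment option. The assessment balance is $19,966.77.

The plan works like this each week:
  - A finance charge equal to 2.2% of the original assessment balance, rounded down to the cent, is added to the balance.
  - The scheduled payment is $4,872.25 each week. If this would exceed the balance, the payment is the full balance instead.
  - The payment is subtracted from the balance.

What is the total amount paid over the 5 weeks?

$22,163.07

Week 1: $19,966.77 +$439.26 interest = $20,406.03; pay $4,872.25 → $15,533.78
Week 2: $15,533.78 +$439.26 interest = $15,973.04; pay $4,872.25 → $11,100.79
Week 3: $11,100.79 +$439.26 interest = $11,540.05; pay $4,872.25 → $6,667.80
Week 4: $6,667.80 +$439.26 interest = $7,107.06; pay $4,872.25 → $2,234.81
Week 5: $2,234.81 +$439.26 interest = $2,674.07; pay $2,674.07 → $0.00
Total paid: $22,163.07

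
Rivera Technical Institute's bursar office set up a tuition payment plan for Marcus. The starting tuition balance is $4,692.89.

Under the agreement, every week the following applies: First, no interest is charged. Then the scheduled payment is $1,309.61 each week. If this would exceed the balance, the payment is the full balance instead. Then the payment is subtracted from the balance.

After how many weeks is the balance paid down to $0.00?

4

Week 1: opening $4,692.89; payment $1,309.61; balance $3,383.28
Week 2: opening $3,383.28; payment $1,309.61; balance $2,073.67
Week 3: opening $2,073.67; payment $1,309.61; balance $764.06
Week 4: opening $764.06; payment $764.06; balance $0.00
Balance reaches $0.00 in week 4.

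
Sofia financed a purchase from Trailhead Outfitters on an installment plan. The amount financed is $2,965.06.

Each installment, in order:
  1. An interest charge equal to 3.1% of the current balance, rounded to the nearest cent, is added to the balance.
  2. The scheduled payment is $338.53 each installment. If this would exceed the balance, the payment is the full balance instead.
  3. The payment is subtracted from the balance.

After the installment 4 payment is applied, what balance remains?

$1,931.78

Installment 1: $2,965.06 +$91.92 interest = $3,056.98; pay $338.53 → $2,718.45
Installment 2: $2,718.45 +$84.27 interest = $2,802.72; pay $338.53 → $2,464.19
Installment 3: $2,464.19 +$76.39 interest = $2,540.58; pay $338.53 → $2,202.05
Installment 4: $2,202.05 +$68.26 interest = $2,270.31; pay $338.53 → $1,931.78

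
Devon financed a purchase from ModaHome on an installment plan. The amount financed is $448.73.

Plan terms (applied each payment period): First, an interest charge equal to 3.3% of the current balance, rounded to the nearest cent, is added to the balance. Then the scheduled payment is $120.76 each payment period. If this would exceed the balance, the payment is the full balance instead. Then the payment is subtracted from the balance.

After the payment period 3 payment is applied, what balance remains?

# | Opening | Interest | Payment | End bal
1 | $448.73 | $14.81 | $120.76 | $342.78
2 | $342.78 | $11.31 | $120.76 | $233.33
3 | $233.33 | $7.70 | $120.76 | $120.27

$120.27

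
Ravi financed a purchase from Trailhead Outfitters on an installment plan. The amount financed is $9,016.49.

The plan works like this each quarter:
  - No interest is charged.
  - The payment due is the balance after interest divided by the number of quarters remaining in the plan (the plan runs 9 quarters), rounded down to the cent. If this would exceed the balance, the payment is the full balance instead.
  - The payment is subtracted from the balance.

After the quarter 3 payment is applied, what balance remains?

Quarter 1: opening $9,016.49; payment $1,001.83; balance $8,014.66
Quarter 2: opening $8,014.66; payment $1,001.83; balance $7,012.83
Quarter 3: opening $7,012.83; payment $1,001.83; balance $6,011.00

$6,011.00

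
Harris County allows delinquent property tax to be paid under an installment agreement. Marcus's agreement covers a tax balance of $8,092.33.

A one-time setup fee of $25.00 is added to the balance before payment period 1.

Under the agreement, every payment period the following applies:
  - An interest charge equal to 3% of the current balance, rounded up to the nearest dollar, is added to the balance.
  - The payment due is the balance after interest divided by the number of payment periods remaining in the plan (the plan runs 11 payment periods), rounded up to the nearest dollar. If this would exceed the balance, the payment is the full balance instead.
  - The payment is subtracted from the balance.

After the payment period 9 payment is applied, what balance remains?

$1,925.33

# | Opening | Interest | Payment | End bal
1 | $8,117.33 | $244.00 | $761.00 | $7,600.33
2 | $7,600.33 | $229.00 | $783.00 | $7,046.33
3 | $7,046.33 | $212.00 | $807.00 | $6,451.33
4 | $6,451.33 | $194.00 | $831.00 | $5,814.33
5 | $5,814.33 | $175.00 | $856.00 | $5,133.33
6 | $5,133.33 | $154.00 | $882.00 | $4,405.33
7 | $4,405.33 | $133.00 | $908.00 | $3,630.33
8 | $3,630.33 | $109.00 | $935.00 | $2,804.33
9 | $2,804.33 | $85.00 | $964.00 | $1,925.33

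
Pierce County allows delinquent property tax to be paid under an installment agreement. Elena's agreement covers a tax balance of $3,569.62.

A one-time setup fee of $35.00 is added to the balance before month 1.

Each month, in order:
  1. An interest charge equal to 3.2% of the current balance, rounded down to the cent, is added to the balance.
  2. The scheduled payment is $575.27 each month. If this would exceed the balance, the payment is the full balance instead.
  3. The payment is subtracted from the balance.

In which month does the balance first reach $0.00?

8

Month 1: opening $3,604.62; interest $115.34 → $3,719.96; payment $575.27; balance $3,144.69
Month 2: opening $3,144.69; interest $100.63 → $3,245.32; payment $575.27; balance $2,670.05
Month 3: opening $2,670.05; interest $85.44 → $2,755.49; payment $575.27; balance $2,180.22
Month 4: opening $2,180.22; interest $69.76 → $2,249.98; payment $575.27; balance $1,674.71
Month 5: opening $1,674.71; interest $53.59 → $1,728.30; payment $575.27; balance $1,153.03
Month 6: opening $1,153.03; interest $36.89 → $1,189.92; payment $575.27; balance $614.65
Month 7: opening $614.65; interest $19.66 → $634.31; payment $575.27; balance $59.04
Month 8: opening $59.04; interest $1.88 → $60.92; payment $60.92; balance $0.00
Balance reaches $0.00 in month 8.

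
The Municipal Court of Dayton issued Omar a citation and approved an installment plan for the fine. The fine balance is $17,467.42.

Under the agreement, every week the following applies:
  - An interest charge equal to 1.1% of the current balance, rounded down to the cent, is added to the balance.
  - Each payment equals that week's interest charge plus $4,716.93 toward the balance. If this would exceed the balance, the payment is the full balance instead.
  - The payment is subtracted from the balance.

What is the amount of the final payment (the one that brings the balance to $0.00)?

$3,353.11

Week 1: $17,467.42 +$192.14 interest = $17,659.56; pay $4,909.07 → $12,750.49
Week 2: $12,750.49 +$140.25 interest = $12,890.74; pay $4,857.18 → $8,033.56
Week 3: $8,033.56 +$88.36 interest = $8,121.92; pay $4,805.29 → $3,316.63
Week 4: $3,316.63 +$36.48 interest = $3,353.11; pay $3,353.11 → $0.00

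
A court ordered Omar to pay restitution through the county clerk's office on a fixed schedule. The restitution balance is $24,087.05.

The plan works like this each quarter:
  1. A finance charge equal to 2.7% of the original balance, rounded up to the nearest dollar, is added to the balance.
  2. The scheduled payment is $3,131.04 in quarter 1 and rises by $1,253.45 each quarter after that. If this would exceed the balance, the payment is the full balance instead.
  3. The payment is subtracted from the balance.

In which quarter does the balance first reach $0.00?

# | Opening | Interest | Payment | End bal
1 | $24,087.05 | $651.00 | $3,131.04 | $21,607.01
2 | $21,607.01 | $651.00 | $4,384.49 | $17,873.52
3 | $17,873.52 | $651.00 | $5,637.94 | $12,886.58
4 | $12,886.58 | $651.00 | $6,891.39 | $6,646.19
5 | $6,646.19 | $651.00 | $7,297.19 | $0.00
Balance reaches $0.00 in quarter 5.

5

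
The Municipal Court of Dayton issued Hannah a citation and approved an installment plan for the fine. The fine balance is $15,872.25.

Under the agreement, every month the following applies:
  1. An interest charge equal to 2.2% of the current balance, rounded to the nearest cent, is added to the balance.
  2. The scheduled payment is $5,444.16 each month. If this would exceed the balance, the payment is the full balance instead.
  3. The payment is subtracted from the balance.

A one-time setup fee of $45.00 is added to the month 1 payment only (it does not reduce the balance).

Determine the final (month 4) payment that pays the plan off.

Month 1: $15,872.25 +$349.19 interest = $16,221.44; pay $5,444.16 (+ $45.00 fee) → $10,777.28
Month 2: $10,777.28 +$237.10 interest = $11,014.38; pay $5,444.16 → $5,570.22
Month 3: $5,570.22 +$122.54 interest = $5,692.76; pay $5,444.16 → $248.60
Month 4: $248.60 +$5.47 interest = $254.07; pay $254.07 → $0.00

$254.07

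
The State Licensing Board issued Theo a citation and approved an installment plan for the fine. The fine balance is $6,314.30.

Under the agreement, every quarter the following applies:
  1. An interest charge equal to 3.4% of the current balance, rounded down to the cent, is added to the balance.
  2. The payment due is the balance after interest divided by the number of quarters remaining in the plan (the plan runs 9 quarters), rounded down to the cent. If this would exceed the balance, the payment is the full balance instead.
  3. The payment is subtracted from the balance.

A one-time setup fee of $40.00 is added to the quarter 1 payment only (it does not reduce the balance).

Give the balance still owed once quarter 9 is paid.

Quarter 1: $6,314.30 +$214.68 interest = $6,528.98; pay $725.44 (+ $40.00 fee) → $5,803.54
Quarter 2: $5,803.54 +$197.32 interest = $6,000.86; pay $750.10 → $5,250.76
Quarter 3: $5,250.76 +$178.52 interest = $5,429.28; pay $775.61 → $4,653.67
Quarter 4: $4,653.67 +$158.22 interest = $4,811.89; pay $801.98 → $4,009.91
Quarter 5: $4,009.91 +$136.33 interest = $4,146.24; pay $829.24 → $3,317.00
Quarter 6: $3,317.00 +$112.77 interest = $3,429.77; pay $857.44 → $2,572.33
Quarter 7: $2,572.33 +$87.45 interest = $2,659.78; pay $886.59 → $1,773.19
Quarter 8: $1,773.19 +$60.28 interest = $1,833.47; pay $916.73 → $916.74
Quarter 9: $916.74 +$31.16 interest = $947.90; pay $947.90 → $0.00

$0.00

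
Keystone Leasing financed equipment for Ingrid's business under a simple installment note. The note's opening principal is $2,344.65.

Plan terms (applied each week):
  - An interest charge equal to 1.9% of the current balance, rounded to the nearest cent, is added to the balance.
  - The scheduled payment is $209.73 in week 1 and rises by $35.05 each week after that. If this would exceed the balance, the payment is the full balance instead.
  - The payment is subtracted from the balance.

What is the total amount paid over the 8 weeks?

$2,571.55

Week 1: opening $2,344.65; interest $44.55 → $2,389.20; payment $209.73; balance $2,179.47
Week 2: opening $2,179.47; interest $41.41 → $2,220.88; payment $244.78; balance $1,976.10
Week 3: opening $1,976.10; interest $37.55 → $2,013.65; payment $279.83; balance $1,733.82
Week 4: opening $1,733.82; interest $32.94 → $1,766.76; payment $314.88; balance $1,451.88
Week 5: opening $1,451.88; interest $27.59 → $1,479.47; payment $349.93; balance $1,129.54
Week 6: opening $1,129.54; interest $21.46 → $1,151.00; payment $384.98; balance $766.02
Week 7: opening $766.02; interest $14.55 → $780.57; payment $420.03; balance $360.54
Week 8: opening $360.54; interest $6.85 → $367.39; payment $367.39; balance $0.00
Total paid: $2,571.55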